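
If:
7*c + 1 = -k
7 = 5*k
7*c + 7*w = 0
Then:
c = -12/35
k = 7/5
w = 12/35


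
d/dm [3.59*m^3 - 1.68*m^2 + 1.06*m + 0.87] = 10.77*m^2 - 3.36*m + 1.06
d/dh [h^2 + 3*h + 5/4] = 2*h + 3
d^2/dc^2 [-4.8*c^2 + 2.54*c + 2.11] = -9.60000000000000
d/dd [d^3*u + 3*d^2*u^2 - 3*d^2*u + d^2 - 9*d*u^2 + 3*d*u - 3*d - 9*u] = 3*d^2*u + 6*d*u^2 - 6*d*u + 2*d - 9*u^2 + 3*u - 3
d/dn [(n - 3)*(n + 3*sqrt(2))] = 2*n - 3 + 3*sqrt(2)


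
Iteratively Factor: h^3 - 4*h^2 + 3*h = (h)*(h^2 - 4*h + 3) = h*(h - 1)*(h - 3)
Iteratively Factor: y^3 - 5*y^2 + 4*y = (y - 1)*(y^2 - 4*y) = (y - 4)*(y - 1)*(y)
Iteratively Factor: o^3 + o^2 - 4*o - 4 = (o + 1)*(o^2 - 4) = (o + 1)*(o + 2)*(o - 2)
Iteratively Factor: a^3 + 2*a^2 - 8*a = (a - 2)*(a^2 + 4*a) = a*(a - 2)*(a + 4)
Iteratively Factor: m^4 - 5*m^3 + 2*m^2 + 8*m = (m + 1)*(m^3 - 6*m^2 + 8*m) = m*(m + 1)*(m^2 - 6*m + 8) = m*(m - 4)*(m + 1)*(m - 2)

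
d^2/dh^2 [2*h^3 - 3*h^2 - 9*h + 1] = 12*h - 6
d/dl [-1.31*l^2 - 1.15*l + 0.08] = -2.62*l - 1.15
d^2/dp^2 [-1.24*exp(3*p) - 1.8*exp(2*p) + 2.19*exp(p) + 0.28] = (-11.16*exp(2*p) - 7.2*exp(p) + 2.19)*exp(p)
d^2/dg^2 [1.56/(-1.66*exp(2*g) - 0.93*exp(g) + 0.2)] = (-1.56*(3.32*exp(g) + 0.93)*(6.64*exp(g) + 1.86)*exp(g) + (10.3584*exp(g) + 1.4508)*(1.66*exp(2*g) + 0.93*exp(g) - 0.2))*exp(g)/(1.66*exp(2*g) + 0.93*exp(g) - 0.2)^3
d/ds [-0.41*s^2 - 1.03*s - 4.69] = -0.82*s - 1.03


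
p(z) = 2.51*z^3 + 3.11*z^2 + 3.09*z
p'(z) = 7.53*z^2 + 6.22*z + 3.09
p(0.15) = 0.54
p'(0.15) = 4.19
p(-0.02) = -0.06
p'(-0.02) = 2.97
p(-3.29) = -65.89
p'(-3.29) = 64.13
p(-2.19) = -18.21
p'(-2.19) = 25.58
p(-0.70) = -1.50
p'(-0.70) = 2.43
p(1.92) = 35.16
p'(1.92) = 42.79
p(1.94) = 36.03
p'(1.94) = 43.50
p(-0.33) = -0.77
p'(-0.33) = 1.86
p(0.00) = 0.00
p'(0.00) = 3.09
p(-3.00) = -49.05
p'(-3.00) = 52.20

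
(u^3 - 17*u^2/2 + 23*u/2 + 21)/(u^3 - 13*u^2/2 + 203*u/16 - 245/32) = 16*(u^2 - 5*u - 6)/(16*u^2 - 48*u + 35)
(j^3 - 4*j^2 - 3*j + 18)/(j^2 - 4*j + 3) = (j^2 - j - 6)/(j - 1)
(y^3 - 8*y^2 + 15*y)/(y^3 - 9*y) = (y - 5)/(y + 3)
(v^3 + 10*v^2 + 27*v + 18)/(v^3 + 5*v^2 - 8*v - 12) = (v + 3)/(v - 2)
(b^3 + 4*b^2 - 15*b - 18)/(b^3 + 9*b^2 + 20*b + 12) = (b - 3)/(b + 2)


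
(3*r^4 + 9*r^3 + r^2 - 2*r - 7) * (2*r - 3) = 6*r^5 + 9*r^4 - 25*r^3 - 7*r^2 - 8*r + 21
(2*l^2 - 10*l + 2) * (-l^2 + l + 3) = -2*l^4 + 12*l^3 - 6*l^2 - 28*l + 6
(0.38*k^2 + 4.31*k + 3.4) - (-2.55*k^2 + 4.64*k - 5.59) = 2.93*k^2 - 0.33*k + 8.99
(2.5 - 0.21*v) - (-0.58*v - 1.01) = 0.37*v + 3.51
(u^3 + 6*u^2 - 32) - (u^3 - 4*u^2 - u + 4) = 10*u^2 + u - 36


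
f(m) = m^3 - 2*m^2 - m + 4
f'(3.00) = 14.00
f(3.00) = 10.00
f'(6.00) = 83.00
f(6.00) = 142.00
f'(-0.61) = 2.56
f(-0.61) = 3.64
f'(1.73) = 1.06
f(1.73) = 1.46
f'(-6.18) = 138.30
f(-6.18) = -302.23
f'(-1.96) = 18.36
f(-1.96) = -9.25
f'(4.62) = 44.55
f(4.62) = 55.30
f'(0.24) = -1.79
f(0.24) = 3.66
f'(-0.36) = 0.83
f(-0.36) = 4.05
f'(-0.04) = -0.84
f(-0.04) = 4.04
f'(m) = 3*m^2 - 4*m - 1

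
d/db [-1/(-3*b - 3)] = -1/(3*(b + 1)^2)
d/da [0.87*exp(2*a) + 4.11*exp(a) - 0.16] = (1.74*exp(a) + 4.11)*exp(a)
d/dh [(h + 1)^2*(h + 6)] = (h + 1)*(3*h + 13)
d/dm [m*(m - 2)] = 2*m - 2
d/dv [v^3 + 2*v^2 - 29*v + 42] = 3*v^2 + 4*v - 29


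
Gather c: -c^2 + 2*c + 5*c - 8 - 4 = -c^2 + 7*c - 12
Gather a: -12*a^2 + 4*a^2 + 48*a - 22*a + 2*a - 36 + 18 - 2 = -8*a^2 + 28*a - 20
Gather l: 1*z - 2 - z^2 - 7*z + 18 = -z^2 - 6*z + 16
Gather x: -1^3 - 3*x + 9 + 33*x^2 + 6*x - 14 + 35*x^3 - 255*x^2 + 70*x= 35*x^3 - 222*x^2 + 73*x - 6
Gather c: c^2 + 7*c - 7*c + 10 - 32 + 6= c^2 - 16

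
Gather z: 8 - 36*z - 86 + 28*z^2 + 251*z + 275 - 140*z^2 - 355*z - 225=-112*z^2 - 140*z - 28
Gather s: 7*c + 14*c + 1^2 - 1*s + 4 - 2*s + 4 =21*c - 3*s + 9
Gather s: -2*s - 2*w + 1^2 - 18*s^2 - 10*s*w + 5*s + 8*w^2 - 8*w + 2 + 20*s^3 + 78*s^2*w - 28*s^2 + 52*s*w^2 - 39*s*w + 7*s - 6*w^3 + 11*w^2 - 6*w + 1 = 20*s^3 + s^2*(78*w - 46) + s*(52*w^2 - 49*w + 10) - 6*w^3 + 19*w^2 - 16*w + 4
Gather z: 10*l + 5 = 10*l + 5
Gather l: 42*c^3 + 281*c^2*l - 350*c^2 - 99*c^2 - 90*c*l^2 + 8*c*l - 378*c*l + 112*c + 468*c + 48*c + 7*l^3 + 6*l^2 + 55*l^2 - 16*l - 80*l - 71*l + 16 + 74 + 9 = 42*c^3 - 449*c^2 + 628*c + 7*l^3 + l^2*(61 - 90*c) + l*(281*c^2 - 370*c - 167) + 99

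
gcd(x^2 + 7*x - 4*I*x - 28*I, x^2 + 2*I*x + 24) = x - 4*I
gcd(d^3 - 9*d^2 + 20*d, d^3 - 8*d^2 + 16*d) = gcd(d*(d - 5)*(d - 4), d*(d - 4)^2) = d^2 - 4*d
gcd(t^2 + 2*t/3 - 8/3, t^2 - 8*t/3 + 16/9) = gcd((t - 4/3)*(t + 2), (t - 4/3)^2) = t - 4/3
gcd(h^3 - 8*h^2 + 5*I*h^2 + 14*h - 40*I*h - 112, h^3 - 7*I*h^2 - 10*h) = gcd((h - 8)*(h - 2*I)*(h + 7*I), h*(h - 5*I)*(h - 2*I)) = h - 2*I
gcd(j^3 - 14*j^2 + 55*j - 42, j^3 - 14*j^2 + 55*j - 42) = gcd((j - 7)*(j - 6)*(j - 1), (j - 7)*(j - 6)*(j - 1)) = j^3 - 14*j^2 + 55*j - 42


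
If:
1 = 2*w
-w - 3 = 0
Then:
No Solution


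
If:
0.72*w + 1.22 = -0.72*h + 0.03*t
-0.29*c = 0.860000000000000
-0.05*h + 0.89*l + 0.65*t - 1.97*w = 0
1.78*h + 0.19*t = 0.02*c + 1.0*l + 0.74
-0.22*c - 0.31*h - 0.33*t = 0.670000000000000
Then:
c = -2.97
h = -0.96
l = -2.22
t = 0.85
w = -0.70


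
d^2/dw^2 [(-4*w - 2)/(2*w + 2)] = 2/(w + 1)^3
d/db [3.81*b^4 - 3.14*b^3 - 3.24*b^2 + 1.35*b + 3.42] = 15.24*b^3 - 9.42*b^2 - 6.48*b + 1.35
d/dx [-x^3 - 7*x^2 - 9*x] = -3*x^2 - 14*x - 9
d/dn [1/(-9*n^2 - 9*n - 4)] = 9*(2*n + 1)/(9*n^2 + 9*n + 4)^2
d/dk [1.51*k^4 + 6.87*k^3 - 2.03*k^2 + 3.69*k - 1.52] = 6.04*k^3 + 20.61*k^2 - 4.06*k + 3.69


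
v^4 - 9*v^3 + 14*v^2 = v^2*(v - 7)*(v - 2)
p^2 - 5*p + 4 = (p - 4)*(p - 1)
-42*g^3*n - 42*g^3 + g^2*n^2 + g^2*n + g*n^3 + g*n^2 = (-6*g + n)*(7*g + n)*(g*n + g)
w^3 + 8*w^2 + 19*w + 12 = (w + 1)*(w + 3)*(w + 4)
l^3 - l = l*(l - 1)*(l + 1)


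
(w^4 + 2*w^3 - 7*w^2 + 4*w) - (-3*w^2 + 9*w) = w^4 + 2*w^3 - 4*w^2 - 5*w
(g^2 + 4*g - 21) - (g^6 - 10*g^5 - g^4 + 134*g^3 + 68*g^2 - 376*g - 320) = -g^6 + 10*g^5 + g^4 - 134*g^3 - 67*g^2 + 380*g + 299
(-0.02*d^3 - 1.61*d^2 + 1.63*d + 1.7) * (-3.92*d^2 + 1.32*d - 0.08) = 0.0784*d^5 + 6.2848*d^4 - 8.5132*d^3 - 4.3836*d^2 + 2.1136*d - 0.136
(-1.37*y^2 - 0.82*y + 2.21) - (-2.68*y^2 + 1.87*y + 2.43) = 1.31*y^2 - 2.69*y - 0.22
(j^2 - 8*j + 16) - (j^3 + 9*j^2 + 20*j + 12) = -j^3 - 8*j^2 - 28*j + 4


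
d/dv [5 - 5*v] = -5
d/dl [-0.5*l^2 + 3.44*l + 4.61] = 3.44 - 1.0*l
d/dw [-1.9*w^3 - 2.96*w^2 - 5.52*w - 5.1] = -5.7*w^2 - 5.92*w - 5.52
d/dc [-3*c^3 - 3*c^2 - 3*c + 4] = -9*c^2 - 6*c - 3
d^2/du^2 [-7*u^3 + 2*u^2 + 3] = 4 - 42*u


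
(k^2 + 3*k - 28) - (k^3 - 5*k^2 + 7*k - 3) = -k^3 + 6*k^2 - 4*k - 25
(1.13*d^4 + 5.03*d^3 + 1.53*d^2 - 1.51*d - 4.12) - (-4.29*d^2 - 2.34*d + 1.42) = 1.13*d^4 + 5.03*d^3 + 5.82*d^2 + 0.83*d - 5.54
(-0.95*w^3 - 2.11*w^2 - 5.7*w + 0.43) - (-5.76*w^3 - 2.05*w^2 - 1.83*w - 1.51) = 4.81*w^3 - 0.0600000000000001*w^2 - 3.87*w + 1.94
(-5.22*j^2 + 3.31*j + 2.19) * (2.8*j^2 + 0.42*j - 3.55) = -14.616*j^4 + 7.0756*j^3 + 26.0532*j^2 - 10.8307*j - 7.7745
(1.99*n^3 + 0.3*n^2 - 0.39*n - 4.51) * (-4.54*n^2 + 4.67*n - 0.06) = -9.0346*n^5 + 7.9313*n^4 + 3.0522*n^3 + 18.6361*n^2 - 21.0383*n + 0.2706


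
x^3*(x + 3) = x^4 + 3*x^3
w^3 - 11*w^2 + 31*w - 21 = (w - 7)*(w - 3)*(w - 1)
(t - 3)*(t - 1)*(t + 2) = t^3 - 2*t^2 - 5*t + 6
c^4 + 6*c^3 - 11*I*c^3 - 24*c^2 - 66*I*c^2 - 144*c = c*(c + 6)*(c - 8*I)*(c - 3*I)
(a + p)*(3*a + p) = 3*a^2 + 4*a*p + p^2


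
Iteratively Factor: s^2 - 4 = (s - 2)*(s + 2)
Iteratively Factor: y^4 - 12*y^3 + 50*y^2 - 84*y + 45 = (y - 3)*(y^3 - 9*y^2 + 23*y - 15) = (y - 5)*(y - 3)*(y^2 - 4*y + 3) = (y - 5)*(y - 3)*(y - 1)*(y - 3)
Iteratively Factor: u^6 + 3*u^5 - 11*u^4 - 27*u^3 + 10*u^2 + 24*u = (u + 1)*(u^5 + 2*u^4 - 13*u^3 - 14*u^2 + 24*u) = (u + 1)*(u + 4)*(u^4 - 2*u^3 - 5*u^2 + 6*u) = u*(u + 1)*(u + 4)*(u^3 - 2*u^2 - 5*u + 6) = u*(u - 3)*(u + 1)*(u + 4)*(u^2 + u - 2) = u*(u - 3)*(u + 1)*(u + 2)*(u + 4)*(u - 1)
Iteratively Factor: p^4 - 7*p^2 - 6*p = (p)*(p^3 - 7*p - 6) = p*(p + 1)*(p^2 - p - 6) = p*(p - 3)*(p + 1)*(p + 2)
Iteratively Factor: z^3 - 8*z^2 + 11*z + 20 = (z - 5)*(z^2 - 3*z - 4) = (z - 5)*(z - 4)*(z + 1)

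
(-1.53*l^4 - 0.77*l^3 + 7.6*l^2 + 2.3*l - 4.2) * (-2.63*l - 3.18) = 4.0239*l^5 + 6.8905*l^4 - 17.5394*l^3 - 30.217*l^2 + 3.732*l + 13.356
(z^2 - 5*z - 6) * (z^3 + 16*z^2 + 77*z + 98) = z^5 + 11*z^4 - 9*z^3 - 383*z^2 - 952*z - 588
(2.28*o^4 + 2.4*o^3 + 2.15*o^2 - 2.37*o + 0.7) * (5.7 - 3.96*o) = -9.0288*o^5 + 3.492*o^4 + 5.166*o^3 + 21.6402*o^2 - 16.281*o + 3.99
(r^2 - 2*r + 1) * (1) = r^2 - 2*r + 1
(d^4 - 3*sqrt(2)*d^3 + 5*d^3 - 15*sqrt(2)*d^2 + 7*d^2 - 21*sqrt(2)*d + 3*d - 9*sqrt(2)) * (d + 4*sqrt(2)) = d^5 + sqrt(2)*d^4 + 5*d^4 - 17*d^3 + 5*sqrt(2)*d^3 - 117*d^2 + 7*sqrt(2)*d^2 - 168*d + 3*sqrt(2)*d - 72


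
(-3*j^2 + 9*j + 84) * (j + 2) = -3*j^3 + 3*j^2 + 102*j + 168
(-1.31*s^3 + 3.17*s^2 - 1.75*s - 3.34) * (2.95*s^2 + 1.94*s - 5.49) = -3.8645*s^5 + 6.8101*s^4 + 8.1792*s^3 - 30.6513*s^2 + 3.1279*s + 18.3366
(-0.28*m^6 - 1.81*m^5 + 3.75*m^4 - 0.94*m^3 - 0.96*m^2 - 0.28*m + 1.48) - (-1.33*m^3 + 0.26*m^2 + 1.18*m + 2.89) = -0.28*m^6 - 1.81*m^5 + 3.75*m^4 + 0.39*m^3 - 1.22*m^2 - 1.46*m - 1.41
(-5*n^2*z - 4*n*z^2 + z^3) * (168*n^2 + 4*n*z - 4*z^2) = -840*n^4*z - 692*n^3*z^2 + 172*n^2*z^3 + 20*n*z^4 - 4*z^5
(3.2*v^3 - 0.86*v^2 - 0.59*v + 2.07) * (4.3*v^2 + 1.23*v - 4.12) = 13.76*v^5 + 0.238*v^4 - 16.7788*v^3 + 11.7185*v^2 + 4.9769*v - 8.5284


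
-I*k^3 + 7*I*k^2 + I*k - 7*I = (k - 7)*(k + 1)*(-I*k + I)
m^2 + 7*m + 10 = (m + 2)*(m + 5)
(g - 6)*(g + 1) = g^2 - 5*g - 6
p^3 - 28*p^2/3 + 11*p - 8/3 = (p - 8)*(p - 1)*(p - 1/3)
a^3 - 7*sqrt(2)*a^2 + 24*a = a*(a - 4*sqrt(2))*(a - 3*sqrt(2))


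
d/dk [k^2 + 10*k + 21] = 2*k + 10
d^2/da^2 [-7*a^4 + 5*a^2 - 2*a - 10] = 10 - 84*a^2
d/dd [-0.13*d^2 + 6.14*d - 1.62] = 6.14 - 0.26*d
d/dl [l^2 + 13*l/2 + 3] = 2*l + 13/2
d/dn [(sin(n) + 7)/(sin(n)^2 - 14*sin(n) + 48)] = (-14*sin(n) + cos(n)^2 + 145)*cos(n)/(sin(n)^2 - 14*sin(n) + 48)^2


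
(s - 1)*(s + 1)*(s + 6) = s^3 + 6*s^2 - s - 6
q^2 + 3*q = q*(q + 3)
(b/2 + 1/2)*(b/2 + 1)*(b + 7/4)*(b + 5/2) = b^4/4 + 29*b^3/16 + 153*b^2/32 + 173*b/32 + 35/16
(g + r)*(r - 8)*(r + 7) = g*r^2 - g*r - 56*g + r^3 - r^2 - 56*r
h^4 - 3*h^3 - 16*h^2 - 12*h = h*(h - 6)*(h + 1)*(h + 2)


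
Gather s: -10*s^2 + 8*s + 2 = -10*s^2 + 8*s + 2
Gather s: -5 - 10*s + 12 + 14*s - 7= 4*s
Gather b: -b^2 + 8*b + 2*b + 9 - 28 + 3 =-b^2 + 10*b - 16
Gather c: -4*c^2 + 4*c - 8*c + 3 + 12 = -4*c^2 - 4*c + 15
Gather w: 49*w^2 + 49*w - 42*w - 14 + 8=49*w^2 + 7*w - 6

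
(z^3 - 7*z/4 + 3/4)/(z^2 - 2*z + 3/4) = (2*z^2 + z - 3)/(2*z - 3)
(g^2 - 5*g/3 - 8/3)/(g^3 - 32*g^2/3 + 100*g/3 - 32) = (g + 1)/(g^2 - 8*g + 12)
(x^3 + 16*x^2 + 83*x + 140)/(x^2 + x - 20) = (x^2 + 11*x + 28)/(x - 4)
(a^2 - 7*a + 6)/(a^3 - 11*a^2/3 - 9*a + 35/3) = 3*(a - 6)/(3*a^2 - 8*a - 35)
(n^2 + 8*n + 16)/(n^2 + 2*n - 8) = (n + 4)/(n - 2)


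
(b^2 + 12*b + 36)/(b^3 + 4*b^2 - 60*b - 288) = 1/(b - 8)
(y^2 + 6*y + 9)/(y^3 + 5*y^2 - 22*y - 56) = (y^2 + 6*y + 9)/(y^3 + 5*y^2 - 22*y - 56)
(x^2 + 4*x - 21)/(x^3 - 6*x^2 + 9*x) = (x + 7)/(x*(x - 3))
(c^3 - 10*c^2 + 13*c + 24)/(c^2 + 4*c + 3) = (c^2 - 11*c + 24)/(c + 3)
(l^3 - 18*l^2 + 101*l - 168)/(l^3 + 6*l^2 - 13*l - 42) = (l^2 - 15*l + 56)/(l^2 + 9*l + 14)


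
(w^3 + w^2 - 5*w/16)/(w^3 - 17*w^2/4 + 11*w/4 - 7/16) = w*(4*w + 5)/(4*w^2 - 16*w + 7)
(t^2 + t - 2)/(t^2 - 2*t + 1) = (t + 2)/(t - 1)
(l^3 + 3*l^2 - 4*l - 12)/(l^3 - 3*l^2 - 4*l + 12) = (l + 3)/(l - 3)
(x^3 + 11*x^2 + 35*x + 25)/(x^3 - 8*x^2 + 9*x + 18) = (x^2 + 10*x + 25)/(x^2 - 9*x + 18)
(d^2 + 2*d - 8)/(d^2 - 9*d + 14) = (d + 4)/(d - 7)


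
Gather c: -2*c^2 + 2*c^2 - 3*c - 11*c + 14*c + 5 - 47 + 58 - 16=0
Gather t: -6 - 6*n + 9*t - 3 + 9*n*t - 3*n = -9*n + t*(9*n + 9) - 9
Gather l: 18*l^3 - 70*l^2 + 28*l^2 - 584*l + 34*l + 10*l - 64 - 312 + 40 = 18*l^3 - 42*l^2 - 540*l - 336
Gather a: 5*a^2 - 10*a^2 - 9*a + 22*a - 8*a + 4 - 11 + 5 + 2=-5*a^2 + 5*a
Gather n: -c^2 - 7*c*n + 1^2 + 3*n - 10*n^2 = -c^2 - 10*n^2 + n*(3 - 7*c) + 1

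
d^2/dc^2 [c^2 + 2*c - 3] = 2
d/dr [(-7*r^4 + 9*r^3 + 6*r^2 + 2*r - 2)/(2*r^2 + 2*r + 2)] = (-14*r^5 - 12*r^4 - 10*r^3 + 31*r^2 + 16*r + 4)/(2*(r^4 + 2*r^3 + 3*r^2 + 2*r + 1))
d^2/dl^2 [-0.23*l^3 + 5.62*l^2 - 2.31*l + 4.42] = 11.24 - 1.38*l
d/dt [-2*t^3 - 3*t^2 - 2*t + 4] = -6*t^2 - 6*t - 2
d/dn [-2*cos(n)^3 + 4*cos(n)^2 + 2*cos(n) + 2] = 2*(3*cos(n)^2 - 4*cos(n) - 1)*sin(n)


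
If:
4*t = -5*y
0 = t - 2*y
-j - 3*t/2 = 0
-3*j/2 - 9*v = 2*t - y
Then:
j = 0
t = 0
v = 0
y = 0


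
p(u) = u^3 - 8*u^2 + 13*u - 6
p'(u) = 3*u^2 - 16*u + 13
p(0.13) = -4.44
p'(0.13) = 10.97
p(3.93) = -17.77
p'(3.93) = -3.55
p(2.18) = -5.32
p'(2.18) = -7.62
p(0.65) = -0.66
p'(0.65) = 3.87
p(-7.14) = -870.65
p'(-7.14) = 280.18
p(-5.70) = -525.21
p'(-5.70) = 201.67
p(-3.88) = -235.29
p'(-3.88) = 120.24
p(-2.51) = -104.84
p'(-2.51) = 72.06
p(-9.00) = -1500.00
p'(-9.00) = 400.00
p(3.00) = -12.00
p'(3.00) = -8.00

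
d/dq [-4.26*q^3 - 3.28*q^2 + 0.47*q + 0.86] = -12.78*q^2 - 6.56*q + 0.47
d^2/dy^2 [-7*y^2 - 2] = -14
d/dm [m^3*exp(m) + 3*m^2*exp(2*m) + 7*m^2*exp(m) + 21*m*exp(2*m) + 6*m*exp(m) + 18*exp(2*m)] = (m^3 + 6*m^2*exp(m) + 10*m^2 + 48*m*exp(m) + 20*m + 57*exp(m) + 6)*exp(m)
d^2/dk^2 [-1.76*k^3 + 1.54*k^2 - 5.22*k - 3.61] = 3.08 - 10.56*k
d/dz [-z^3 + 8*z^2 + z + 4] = -3*z^2 + 16*z + 1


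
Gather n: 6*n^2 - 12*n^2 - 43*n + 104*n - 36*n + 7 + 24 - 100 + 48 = -6*n^2 + 25*n - 21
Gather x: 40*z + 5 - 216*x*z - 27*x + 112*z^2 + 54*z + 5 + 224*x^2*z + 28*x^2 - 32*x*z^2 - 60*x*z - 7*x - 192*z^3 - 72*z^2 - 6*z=x^2*(224*z + 28) + x*(-32*z^2 - 276*z - 34) - 192*z^3 + 40*z^2 + 88*z + 10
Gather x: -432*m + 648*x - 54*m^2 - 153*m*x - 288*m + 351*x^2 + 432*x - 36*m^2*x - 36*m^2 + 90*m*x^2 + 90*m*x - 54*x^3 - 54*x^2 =-90*m^2 - 720*m - 54*x^3 + x^2*(90*m + 297) + x*(-36*m^2 - 63*m + 1080)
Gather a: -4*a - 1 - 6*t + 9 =-4*a - 6*t + 8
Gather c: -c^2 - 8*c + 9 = -c^2 - 8*c + 9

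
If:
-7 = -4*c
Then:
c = 7/4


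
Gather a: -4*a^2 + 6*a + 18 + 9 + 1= -4*a^2 + 6*a + 28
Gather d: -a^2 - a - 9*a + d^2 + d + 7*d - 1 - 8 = -a^2 - 10*a + d^2 + 8*d - 9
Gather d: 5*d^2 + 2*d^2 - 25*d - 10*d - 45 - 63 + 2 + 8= 7*d^2 - 35*d - 98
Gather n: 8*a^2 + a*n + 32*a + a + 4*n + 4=8*a^2 + 33*a + n*(a + 4) + 4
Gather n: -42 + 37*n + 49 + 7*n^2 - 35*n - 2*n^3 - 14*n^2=-2*n^3 - 7*n^2 + 2*n + 7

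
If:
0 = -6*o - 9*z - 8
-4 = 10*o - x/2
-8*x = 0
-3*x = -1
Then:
No Solution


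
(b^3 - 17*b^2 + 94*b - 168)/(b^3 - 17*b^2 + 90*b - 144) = (b^2 - 11*b + 28)/(b^2 - 11*b + 24)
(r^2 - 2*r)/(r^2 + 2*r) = (r - 2)/(r + 2)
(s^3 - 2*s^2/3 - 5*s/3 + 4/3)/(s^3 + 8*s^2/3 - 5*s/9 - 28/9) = 3*(s - 1)/(3*s + 7)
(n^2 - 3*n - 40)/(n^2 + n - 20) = (n - 8)/(n - 4)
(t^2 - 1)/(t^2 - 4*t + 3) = (t + 1)/(t - 3)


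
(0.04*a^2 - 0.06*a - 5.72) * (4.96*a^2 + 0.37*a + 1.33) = 0.1984*a^4 - 0.2828*a^3 - 28.3402*a^2 - 2.1962*a - 7.6076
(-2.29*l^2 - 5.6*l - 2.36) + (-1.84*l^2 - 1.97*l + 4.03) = -4.13*l^2 - 7.57*l + 1.67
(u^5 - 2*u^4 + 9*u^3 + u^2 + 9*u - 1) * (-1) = -u^5 + 2*u^4 - 9*u^3 - u^2 - 9*u + 1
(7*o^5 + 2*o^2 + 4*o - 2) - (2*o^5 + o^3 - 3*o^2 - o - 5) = 5*o^5 - o^3 + 5*o^2 + 5*o + 3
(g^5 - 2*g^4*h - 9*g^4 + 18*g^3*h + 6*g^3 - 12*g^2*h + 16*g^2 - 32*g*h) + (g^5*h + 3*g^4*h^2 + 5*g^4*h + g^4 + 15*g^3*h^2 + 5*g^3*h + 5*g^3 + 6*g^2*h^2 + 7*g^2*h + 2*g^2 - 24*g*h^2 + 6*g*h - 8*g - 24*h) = g^5*h + g^5 + 3*g^4*h^2 + 3*g^4*h - 8*g^4 + 15*g^3*h^2 + 23*g^3*h + 11*g^3 + 6*g^2*h^2 - 5*g^2*h + 18*g^2 - 24*g*h^2 - 26*g*h - 8*g - 24*h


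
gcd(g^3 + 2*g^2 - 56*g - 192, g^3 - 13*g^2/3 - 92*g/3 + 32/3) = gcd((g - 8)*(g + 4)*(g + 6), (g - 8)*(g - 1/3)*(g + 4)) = g^2 - 4*g - 32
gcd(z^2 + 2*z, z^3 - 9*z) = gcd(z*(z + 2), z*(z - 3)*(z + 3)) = z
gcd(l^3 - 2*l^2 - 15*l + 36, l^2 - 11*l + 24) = l - 3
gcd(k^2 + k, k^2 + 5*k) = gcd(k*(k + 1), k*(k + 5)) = k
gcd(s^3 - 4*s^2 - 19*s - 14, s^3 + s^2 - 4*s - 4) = s^2 + 3*s + 2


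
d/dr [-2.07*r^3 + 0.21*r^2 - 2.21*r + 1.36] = -6.21*r^2 + 0.42*r - 2.21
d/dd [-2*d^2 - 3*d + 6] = -4*d - 3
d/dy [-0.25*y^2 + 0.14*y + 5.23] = 0.14 - 0.5*y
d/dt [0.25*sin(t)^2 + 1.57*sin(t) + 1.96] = (0.5*sin(t) + 1.57)*cos(t)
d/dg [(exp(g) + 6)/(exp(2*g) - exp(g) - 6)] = (-(exp(g) + 6)*(2*exp(g) - 1) + exp(2*g) - exp(g) - 6)*exp(g)/(-exp(2*g) + exp(g) + 6)^2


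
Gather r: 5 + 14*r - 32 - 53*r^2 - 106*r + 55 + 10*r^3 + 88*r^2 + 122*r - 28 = 10*r^3 + 35*r^2 + 30*r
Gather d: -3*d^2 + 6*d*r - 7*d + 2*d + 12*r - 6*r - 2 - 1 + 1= -3*d^2 + d*(6*r - 5) + 6*r - 2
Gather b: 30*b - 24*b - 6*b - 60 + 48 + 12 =0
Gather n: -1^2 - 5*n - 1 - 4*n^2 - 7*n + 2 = -4*n^2 - 12*n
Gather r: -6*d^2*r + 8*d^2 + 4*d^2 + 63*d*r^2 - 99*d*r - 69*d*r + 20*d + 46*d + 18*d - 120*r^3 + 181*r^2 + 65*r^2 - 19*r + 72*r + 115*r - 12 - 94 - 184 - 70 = 12*d^2 + 84*d - 120*r^3 + r^2*(63*d + 246) + r*(-6*d^2 - 168*d + 168) - 360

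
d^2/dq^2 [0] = 0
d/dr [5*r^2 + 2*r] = 10*r + 2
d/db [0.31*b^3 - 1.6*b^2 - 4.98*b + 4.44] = 0.93*b^2 - 3.2*b - 4.98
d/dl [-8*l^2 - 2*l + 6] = -16*l - 2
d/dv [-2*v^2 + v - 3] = 1 - 4*v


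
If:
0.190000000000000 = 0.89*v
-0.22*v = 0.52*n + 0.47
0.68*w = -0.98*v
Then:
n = -0.99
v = 0.21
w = -0.31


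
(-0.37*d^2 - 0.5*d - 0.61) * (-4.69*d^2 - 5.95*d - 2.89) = 1.7353*d^4 + 4.5465*d^3 + 6.9052*d^2 + 5.0745*d + 1.7629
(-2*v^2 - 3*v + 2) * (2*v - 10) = -4*v^3 + 14*v^2 + 34*v - 20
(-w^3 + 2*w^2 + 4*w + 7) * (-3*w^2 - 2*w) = 3*w^5 - 4*w^4 - 16*w^3 - 29*w^2 - 14*w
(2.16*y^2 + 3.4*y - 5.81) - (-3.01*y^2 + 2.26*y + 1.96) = 5.17*y^2 + 1.14*y - 7.77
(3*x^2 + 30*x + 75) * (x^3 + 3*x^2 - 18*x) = 3*x^5 + 39*x^4 + 111*x^3 - 315*x^2 - 1350*x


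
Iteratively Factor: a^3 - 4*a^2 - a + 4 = (a + 1)*(a^2 - 5*a + 4) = (a - 1)*(a + 1)*(a - 4)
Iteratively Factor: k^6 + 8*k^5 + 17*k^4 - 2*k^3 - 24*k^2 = (k)*(k^5 + 8*k^4 + 17*k^3 - 2*k^2 - 24*k) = k*(k + 3)*(k^4 + 5*k^3 + 2*k^2 - 8*k) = k^2*(k + 3)*(k^3 + 5*k^2 + 2*k - 8) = k^2*(k - 1)*(k + 3)*(k^2 + 6*k + 8) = k^2*(k - 1)*(k + 3)*(k + 4)*(k + 2)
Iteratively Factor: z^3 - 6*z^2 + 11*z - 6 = (z - 1)*(z^2 - 5*z + 6) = (z - 3)*(z - 1)*(z - 2)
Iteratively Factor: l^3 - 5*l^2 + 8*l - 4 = (l - 1)*(l^2 - 4*l + 4) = (l - 2)*(l - 1)*(l - 2)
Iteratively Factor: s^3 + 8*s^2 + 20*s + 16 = (s + 2)*(s^2 + 6*s + 8) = (s + 2)^2*(s + 4)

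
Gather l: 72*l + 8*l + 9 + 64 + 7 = 80*l + 80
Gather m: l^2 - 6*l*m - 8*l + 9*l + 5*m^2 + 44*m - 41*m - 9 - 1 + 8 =l^2 + l + 5*m^2 + m*(3 - 6*l) - 2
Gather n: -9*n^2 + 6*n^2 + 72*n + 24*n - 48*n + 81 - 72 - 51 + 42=-3*n^2 + 48*n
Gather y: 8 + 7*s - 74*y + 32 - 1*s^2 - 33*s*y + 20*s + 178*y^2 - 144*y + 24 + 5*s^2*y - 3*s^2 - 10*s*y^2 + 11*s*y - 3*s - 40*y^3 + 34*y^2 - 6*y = -4*s^2 + 24*s - 40*y^3 + y^2*(212 - 10*s) + y*(5*s^2 - 22*s - 224) + 64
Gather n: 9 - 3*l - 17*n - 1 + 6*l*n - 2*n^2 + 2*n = -3*l - 2*n^2 + n*(6*l - 15) + 8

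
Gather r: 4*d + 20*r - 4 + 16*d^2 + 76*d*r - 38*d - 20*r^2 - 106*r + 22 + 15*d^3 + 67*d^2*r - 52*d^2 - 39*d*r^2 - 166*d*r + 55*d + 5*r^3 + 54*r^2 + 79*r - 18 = 15*d^3 - 36*d^2 + 21*d + 5*r^3 + r^2*(34 - 39*d) + r*(67*d^2 - 90*d - 7)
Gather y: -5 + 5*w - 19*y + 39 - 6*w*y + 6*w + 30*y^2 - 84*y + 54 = 11*w + 30*y^2 + y*(-6*w - 103) + 88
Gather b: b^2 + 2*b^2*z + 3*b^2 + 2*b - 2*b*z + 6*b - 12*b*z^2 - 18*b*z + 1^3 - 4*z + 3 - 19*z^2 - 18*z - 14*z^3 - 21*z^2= b^2*(2*z + 4) + b*(-12*z^2 - 20*z + 8) - 14*z^3 - 40*z^2 - 22*z + 4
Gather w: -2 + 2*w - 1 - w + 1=w - 2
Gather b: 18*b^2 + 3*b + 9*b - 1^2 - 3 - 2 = 18*b^2 + 12*b - 6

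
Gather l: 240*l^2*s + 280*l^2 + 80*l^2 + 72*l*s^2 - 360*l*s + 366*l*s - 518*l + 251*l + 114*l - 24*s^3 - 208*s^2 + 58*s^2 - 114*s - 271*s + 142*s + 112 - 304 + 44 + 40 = l^2*(240*s + 360) + l*(72*s^2 + 6*s - 153) - 24*s^3 - 150*s^2 - 243*s - 108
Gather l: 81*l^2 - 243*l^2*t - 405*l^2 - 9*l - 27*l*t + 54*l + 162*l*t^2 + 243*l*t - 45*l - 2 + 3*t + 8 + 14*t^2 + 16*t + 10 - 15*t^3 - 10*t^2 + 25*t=l^2*(-243*t - 324) + l*(162*t^2 + 216*t) - 15*t^3 + 4*t^2 + 44*t + 16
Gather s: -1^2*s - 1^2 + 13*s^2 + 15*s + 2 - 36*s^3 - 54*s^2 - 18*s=-36*s^3 - 41*s^2 - 4*s + 1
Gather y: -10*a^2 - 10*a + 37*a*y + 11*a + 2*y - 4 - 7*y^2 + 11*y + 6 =-10*a^2 + a - 7*y^2 + y*(37*a + 13) + 2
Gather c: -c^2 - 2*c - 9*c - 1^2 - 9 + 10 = -c^2 - 11*c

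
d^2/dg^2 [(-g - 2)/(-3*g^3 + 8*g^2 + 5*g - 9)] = 2*((g + 2)*(-9*g^2 + 16*g + 5)^2 + (-9*g^2 + 16*g - (g + 2)*(9*g - 8) + 5)*(3*g^3 - 8*g^2 - 5*g + 9))/(3*g^3 - 8*g^2 - 5*g + 9)^3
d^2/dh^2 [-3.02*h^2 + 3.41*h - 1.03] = -6.04000000000000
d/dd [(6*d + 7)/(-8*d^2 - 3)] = 2*(24*d^2 + 56*d - 9)/(64*d^4 + 48*d^2 + 9)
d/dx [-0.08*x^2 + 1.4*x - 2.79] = 1.4 - 0.16*x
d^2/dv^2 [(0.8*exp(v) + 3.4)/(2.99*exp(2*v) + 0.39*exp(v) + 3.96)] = (7.15208*exp(4*v) + 120.65248*exp(3*v) - 44.9397*exp(2*v) - 161.74782*exp(v) + 7.29432)*exp(v)/(26.730899*exp(6*v) + 10.459917*exp(5*v) + 107.572725*exp(4*v) + 27.765855*exp(3*v) + 142.4709*exp(2*v) + 18.347472*exp(v) + 62.099136)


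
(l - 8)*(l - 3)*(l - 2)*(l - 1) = l^4 - 14*l^3 + 59*l^2 - 94*l + 48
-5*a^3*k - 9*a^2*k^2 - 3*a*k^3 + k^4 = k*(-5*a + k)*(a + k)^2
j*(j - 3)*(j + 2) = j^3 - j^2 - 6*j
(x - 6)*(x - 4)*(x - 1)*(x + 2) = x^4 - 9*x^3 + 12*x^2 + 44*x - 48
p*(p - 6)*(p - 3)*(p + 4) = p^4 - 5*p^3 - 18*p^2 + 72*p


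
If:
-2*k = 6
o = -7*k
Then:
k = -3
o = 21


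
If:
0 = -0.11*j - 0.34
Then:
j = -3.09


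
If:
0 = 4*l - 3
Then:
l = 3/4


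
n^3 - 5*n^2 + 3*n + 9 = (n - 3)^2*(n + 1)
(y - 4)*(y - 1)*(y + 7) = y^3 + 2*y^2 - 31*y + 28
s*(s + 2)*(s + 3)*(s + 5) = s^4 + 10*s^3 + 31*s^2 + 30*s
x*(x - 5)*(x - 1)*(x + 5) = x^4 - x^3 - 25*x^2 + 25*x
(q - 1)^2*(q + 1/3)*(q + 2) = q^4 + q^3/3 - 3*q^2 + q + 2/3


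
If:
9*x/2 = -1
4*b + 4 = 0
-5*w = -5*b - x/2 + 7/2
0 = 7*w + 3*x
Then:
No Solution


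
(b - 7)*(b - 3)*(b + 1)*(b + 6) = b^4 - 3*b^3 - 43*b^2 + 87*b + 126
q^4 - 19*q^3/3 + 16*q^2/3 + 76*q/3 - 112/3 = (q - 4)*(q - 7/3)*(q - 2)*(q + 2)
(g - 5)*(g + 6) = g^2 + g - 30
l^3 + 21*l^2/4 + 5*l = l*(l + 5/4)*(l + 4)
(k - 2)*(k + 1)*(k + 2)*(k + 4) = k^4 + 5*k^3 - 20*k - 16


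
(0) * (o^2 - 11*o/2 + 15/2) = 0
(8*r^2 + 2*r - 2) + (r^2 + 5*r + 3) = 9*r^2 + 7*r + 1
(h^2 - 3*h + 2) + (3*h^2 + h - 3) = 4*h^2 - 2*h - 1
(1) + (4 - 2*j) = 5 - 2*j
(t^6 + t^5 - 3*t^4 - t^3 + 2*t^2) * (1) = t^6 + t^5 - 3*t^4 - t^3 + 2*t^2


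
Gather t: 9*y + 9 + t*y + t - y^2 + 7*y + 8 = t*(y + 1) - y^2 + 16*y + 17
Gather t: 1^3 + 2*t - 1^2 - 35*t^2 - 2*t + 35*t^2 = 0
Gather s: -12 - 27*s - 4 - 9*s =-36*s - 16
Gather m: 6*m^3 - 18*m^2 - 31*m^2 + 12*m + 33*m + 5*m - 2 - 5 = 6*m^3 - 49*m^2 + 50*m - 7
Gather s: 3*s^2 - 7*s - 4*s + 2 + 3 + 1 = 3*s^2 - 11*s + 6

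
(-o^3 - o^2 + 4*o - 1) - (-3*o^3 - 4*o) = 2*o^3 - o^2 + 8*o - 1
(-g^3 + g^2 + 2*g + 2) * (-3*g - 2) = 3*g^4 - g^3 - 8*g^2 - 10*g - 4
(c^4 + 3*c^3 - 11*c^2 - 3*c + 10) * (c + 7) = c^5 + 10*c^4 + 10*c^3 - 80*c^2 - 11*c + 70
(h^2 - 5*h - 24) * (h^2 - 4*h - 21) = h^4 - 9*h^3 - 25*h^2 + 201*h + 504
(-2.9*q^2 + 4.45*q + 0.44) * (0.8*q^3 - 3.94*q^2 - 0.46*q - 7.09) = -2.32*q^5 + 14.986*q^4 - 15.847*q^3 + 16.7804*q^2 - 31.7529*q - 3.1196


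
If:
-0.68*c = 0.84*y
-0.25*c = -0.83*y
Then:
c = 0.00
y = 0.00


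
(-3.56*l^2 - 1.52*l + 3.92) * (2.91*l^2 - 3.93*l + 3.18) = -10.3596*l^4 + 9.5676*l^3 + 6.06*l^2 - 20.2392*l + 12.4656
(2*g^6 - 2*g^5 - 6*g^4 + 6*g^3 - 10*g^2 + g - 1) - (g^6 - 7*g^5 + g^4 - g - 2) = g^6 + 5*g^5 - 7*g^4 + 6*g^3 - 10*g^2 + 2*g + 1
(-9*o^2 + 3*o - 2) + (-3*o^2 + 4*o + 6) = -12*o^2 + 7*o + 4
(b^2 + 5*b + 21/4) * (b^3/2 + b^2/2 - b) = b^5/2 + 3*b^4 + 33*b^3/8 - 19*b^2/8 - 21*b/4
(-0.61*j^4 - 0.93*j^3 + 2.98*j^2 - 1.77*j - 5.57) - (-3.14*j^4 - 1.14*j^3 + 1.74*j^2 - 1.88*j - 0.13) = 2.53*j^4 + 0.21*j^3 + 1.24*j^2 + 0.11*j - 5.44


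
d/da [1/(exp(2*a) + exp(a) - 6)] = (-2*exp(a) - 1)*exp(a)/(exp(2*a) + exp(a) - 6)^2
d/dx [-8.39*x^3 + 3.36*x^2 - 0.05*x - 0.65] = -25.17*x^2 + 6.72*x - 0.05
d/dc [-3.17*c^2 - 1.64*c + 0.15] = -6.34*c - 1.64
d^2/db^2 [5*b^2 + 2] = 10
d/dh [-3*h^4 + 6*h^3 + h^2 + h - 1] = -12*h^3 + 18*h^2 + 2*h + 1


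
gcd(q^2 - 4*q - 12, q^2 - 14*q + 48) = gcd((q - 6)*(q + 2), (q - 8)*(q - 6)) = q - 6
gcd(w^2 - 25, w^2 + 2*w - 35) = w - 5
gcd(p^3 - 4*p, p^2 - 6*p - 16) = p + 2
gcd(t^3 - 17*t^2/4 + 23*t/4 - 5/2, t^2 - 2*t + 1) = t - 1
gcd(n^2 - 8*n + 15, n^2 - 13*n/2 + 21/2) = n - 3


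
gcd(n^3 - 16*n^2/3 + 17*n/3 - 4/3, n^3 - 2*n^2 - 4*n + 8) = 1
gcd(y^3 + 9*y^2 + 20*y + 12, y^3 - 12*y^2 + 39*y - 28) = 1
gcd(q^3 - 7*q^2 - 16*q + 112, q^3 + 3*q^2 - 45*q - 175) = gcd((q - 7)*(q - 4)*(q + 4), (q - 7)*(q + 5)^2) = q - 7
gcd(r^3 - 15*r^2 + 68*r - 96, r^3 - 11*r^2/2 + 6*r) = r - 4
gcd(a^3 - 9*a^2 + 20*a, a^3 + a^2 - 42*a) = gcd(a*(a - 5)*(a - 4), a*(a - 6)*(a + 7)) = a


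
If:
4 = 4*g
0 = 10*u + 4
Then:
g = 1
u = -2/5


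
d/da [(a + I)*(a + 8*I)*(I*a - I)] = 3*I*a^2 - 2*a*(9 + I) + 9 - 8*I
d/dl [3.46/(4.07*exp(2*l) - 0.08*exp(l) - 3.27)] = (0.2768 - 28.1644*exp(l))*exp(l)/(-4.07*exp(2*l) + 0.08*exp(l) + 3.27)^2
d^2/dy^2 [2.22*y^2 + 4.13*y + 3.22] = 4.44000000000000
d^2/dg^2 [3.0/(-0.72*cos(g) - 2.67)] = (-5.7672*cos(g) + 0.7776*cos(2*g) - 2.3328)/(0.72*cos(g) + 2.67)^3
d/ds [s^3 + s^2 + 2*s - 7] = 3*s^2 + 2*s + 2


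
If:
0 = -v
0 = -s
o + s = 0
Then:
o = 0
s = 0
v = 0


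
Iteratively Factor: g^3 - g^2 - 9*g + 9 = (g - 3)*(g^2 + 2*g - 3) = (g - 3)*(g + 3)*(g - 1)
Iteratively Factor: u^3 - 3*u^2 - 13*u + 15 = (u - 1)*(u^2 - 2*u - 15) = (u - 5)*(u - 1)*(u + 3)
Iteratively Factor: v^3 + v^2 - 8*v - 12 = (v + 2)*(v^2 - v - 6) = (v + 2)^2*(v - 3)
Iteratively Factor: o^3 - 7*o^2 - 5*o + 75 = (o - 5)*(o^2 - 2*o - 15) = (o - 5)*(o + 3)*(o - 5)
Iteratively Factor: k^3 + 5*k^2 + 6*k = (k)*(k^2 + 5*k + 6) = k*(k + 2)*(k + 3)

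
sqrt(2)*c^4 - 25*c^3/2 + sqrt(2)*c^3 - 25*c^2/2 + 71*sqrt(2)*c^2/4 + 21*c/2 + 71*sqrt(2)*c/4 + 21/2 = (c + 1)*(c - 7*sqrt(2)/2)*(c - 3*sqrt(2))*(sqrt(2)*c + 1/2)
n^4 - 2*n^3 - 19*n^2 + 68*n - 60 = (n - 3)*(n - 2)^2*(n + 5)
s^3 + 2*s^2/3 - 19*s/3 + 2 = (s - 2)*(s - 1/3)*(s + 3)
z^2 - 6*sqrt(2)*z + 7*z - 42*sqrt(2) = (z + 7)*(z - 6*sqrt(2))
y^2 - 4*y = y*(y - 4)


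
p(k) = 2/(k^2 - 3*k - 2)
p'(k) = 2*(3 - 2*k)/(k^2 - 3*k - 2)^2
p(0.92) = -0.51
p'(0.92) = 0.15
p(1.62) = -0.47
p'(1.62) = -0.03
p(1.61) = -0.47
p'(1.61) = -0.02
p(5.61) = 0.16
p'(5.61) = -0.10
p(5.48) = 0.17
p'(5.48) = -0.12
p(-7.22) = 0.03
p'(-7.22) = 0.01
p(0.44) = -0.64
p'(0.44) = 0.43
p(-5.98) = 0.04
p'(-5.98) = 0.01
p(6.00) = 0.12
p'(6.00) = -0.07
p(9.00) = 0.04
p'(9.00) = -0.01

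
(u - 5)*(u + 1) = u^2 - 4*u - 5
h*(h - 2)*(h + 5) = h^3 + 3*h^2 - 10*h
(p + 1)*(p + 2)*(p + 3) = p^3 + 6*p^2 + 11*p + 6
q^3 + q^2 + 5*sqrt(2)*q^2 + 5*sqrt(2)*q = q*(q + 1)*(q + 5*sqrt(2))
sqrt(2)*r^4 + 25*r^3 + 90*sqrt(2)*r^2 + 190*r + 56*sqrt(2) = (r + sqrt(2))*(r + 4*sqrt(2))*(r + 7*sqrt(2))*(sqrt(2)*r + 1)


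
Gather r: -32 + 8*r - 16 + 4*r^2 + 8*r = 4*r^2 + 16*r - 48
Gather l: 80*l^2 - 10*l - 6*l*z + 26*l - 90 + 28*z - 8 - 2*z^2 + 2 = 80*l^2 + l*(16 - 6*z) - 2*z^2 + 28*z - 96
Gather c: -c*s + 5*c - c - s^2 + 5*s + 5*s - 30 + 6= c*(4 - s) - s^2 + 10*s - 24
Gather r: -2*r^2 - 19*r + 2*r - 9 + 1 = -2*r^2 - 17*r - 8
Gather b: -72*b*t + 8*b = b*(8 - 72*t)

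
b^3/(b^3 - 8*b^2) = b/(b - 8)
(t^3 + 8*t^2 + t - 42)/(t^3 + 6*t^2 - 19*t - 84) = (t - 2)/(t - 4)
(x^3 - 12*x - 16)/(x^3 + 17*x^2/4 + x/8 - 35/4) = 8*(x^2 - 2*x - 8)/(8*x^2 + 18*x - 35)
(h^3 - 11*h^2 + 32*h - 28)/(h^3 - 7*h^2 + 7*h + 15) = (h^3 - 11*h^2 + 32*h - 28)/(h^3 - 7*h^2 + 7*h + 15)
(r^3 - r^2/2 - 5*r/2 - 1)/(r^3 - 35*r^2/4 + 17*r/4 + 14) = 2*(2*r^2 - 3*r - 2)/(4*r^2 - 39*r + 56)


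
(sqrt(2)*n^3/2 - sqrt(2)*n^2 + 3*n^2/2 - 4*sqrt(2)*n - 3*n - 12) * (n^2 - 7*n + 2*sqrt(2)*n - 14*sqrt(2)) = sqrt(2)*n^5/2 - 9*sqrt(2)*n^4/2 + 7*n^4/2 - 63*n^3/2 + 6*sqrt(2)*n^3 + sqrt(2)*n^2 + 21*n^2 + 18*sqrt(2)*n + 196*n + 168*sqrt(2)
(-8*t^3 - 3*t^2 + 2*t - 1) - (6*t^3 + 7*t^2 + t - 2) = -14*t^3 - 10*t^2 + t + 1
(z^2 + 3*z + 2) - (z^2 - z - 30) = 4*z + 32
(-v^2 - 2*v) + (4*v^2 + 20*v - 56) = 3*v^2 + 18*v - 56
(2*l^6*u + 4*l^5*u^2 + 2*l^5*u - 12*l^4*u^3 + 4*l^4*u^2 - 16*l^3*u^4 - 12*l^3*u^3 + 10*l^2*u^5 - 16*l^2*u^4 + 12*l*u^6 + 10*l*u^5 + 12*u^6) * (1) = 2*l^6*u + 4*l^5*u^2 + 2*l^5*u - 12*l^4*u^3 + 4*l^4*u^2 - 16*l^3*u^4 - 12*l^3*u^3 + 10*l^2*u^5 - 16*l^2*u^4 + 12*l*u^6 + 10*l*u^5 + 12*u^6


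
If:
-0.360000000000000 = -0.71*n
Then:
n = 0.51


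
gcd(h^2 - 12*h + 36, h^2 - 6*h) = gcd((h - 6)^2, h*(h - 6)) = h - 6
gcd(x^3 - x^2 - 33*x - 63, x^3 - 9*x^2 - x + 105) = x^2 - 4*x - 21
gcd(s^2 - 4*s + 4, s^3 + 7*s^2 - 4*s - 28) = s - 2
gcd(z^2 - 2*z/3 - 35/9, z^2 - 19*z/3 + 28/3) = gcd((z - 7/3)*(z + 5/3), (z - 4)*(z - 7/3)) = z - 7/3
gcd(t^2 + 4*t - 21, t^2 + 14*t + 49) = t + 7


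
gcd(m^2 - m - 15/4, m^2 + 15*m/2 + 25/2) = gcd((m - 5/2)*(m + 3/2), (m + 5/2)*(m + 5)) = 1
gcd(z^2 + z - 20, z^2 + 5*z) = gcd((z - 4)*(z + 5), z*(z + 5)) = z + 5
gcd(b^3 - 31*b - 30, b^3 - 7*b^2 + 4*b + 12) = b^2 - 5*b - 6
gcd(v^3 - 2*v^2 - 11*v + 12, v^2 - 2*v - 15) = v + 3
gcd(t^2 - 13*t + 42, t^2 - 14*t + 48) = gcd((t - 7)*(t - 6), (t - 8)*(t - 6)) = t - 6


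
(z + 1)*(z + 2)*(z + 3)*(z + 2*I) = z^4 + 6*z^3 + 2*I*z^3 + 11*z^2 + 12*I*z^2 + 6*z + 22*I*z + 12*I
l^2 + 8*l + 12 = (l + 2)*(l + 6)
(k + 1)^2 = k^2 + 2*k + 1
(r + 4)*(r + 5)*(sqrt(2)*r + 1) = sqrt(2)*r^3 + r^2 + 9*sqrt(2)*r^2 + 9*r + 20*sqrt(2)*r + 20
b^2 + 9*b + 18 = (b + 3)*(b + 6)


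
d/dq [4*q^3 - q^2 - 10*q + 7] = 12*q^2 - 2*q - 10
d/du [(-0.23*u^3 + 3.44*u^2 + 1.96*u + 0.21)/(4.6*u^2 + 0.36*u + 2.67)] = (-1.058*u^4 - 0.165600000000001*u^3 - 9.6199*u^2 + 16.4376*u + 5.1576)/(21.16*u^4 + 3.312*u^3 + 24.6936*u^2 + 1.9224*u + 7.1289)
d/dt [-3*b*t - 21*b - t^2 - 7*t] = -3*b - 2*t - 7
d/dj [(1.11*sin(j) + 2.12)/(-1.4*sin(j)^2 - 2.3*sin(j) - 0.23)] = 0.189035916824197*(1.554*sin(j)^2 + 5.936*sin(j) + 4.6207)*cos(j)/(0.608695652173913*sin(j)^2 + 1.0*sin(j) + 0.1)^2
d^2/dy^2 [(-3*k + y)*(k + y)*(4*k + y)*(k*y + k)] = 2*k*(-11*k^2 + 6*k*y + 2*k + 6*y^2 + 3*y)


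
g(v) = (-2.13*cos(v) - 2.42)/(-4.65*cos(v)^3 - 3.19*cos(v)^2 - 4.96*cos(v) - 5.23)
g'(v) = (-2.13*cos(v) - 2.42)*(-13.95*sin(v)*cos(v)^2 - 6.38*sin(v)*cos(v) - 4.96*sin(v))/(-4.65*cos(v)^3 - 3.19*cos(v)^2 - 4.96*cos(v) - 5.23)^2 + 2.13*sin(v)/(-4.65*cos(v)^3 - 3.19*cos(v)^2 - 4.96*cos(v) - 5.23)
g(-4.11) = 0.47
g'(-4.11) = 0.19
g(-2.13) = 0.46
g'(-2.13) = -0.12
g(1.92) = 0.45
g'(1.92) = -0.03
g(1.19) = 0.41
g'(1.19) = 0.20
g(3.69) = 1.40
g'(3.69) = -13.80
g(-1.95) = 0.45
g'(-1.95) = 0.02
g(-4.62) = 0.46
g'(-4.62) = -0.01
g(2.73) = -2.17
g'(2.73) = 47.44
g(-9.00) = -3.03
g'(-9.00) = -90.24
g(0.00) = 0.25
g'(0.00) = 0.00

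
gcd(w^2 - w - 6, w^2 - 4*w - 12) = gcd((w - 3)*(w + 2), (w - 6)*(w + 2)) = w + 2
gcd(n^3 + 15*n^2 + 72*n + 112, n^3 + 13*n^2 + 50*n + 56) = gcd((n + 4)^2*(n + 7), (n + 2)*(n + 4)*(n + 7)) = n^2 + 11*n + 28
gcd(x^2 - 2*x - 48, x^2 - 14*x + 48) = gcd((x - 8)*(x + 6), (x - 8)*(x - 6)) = x - 8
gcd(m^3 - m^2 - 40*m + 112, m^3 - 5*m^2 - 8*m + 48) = m^2 - 8*m + 16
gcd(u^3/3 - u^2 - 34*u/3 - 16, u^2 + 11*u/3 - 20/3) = 1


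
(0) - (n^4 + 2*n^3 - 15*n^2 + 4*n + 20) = -n^4 - 2*n^3 + 15*n^2 - 4*n - 20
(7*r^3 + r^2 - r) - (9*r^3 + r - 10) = -2*r^3 + r^2 - 2*r + 10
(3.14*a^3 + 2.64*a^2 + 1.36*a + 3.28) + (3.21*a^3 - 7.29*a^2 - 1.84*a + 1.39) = 6.35*a^3 - 4.65*a^2 - 0.48*a + 4.67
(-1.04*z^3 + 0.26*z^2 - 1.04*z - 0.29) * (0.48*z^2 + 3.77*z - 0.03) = -0.4992*z^5 - 3.796*z^4 + 0.5122*z^3 - 4.0678*z^2 - 1.0621*z + 0.0087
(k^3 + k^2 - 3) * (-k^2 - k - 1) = -k^5 - 2*k^4 - 2*k^3 + 2*k^2 + 3*k + 3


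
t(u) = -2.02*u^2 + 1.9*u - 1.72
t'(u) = 1.9 - 4.04*u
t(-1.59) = -9.85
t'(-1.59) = 8.32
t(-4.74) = -56.11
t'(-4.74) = 21.05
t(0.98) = -1.80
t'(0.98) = -2.06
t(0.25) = -1.37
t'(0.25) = 0.89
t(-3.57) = -34.25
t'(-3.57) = 16.32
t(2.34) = -8.33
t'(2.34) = -7.55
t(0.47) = -1.27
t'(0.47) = 0.00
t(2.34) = -8.33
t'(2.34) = -7.55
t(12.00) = -269.80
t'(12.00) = -46.58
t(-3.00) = -25.60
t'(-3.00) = 14.02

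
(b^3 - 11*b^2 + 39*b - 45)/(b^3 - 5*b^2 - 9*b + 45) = (b - 3)/(b + 3)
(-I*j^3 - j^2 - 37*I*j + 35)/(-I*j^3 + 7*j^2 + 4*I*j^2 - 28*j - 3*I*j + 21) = (j^3 - I*j^2 + 37*j + 35*I)/(j^3 + j^2*(-4 + 7*I) + j*(3 - 28*I) + 21*I)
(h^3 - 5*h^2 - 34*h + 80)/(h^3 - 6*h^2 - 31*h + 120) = (h - 2)/(h - 3)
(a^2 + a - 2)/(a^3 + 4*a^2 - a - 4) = (a + 2)/(a^2 + 5*a + 4)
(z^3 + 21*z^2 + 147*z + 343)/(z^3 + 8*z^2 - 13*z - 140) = (z^2 + 14*z + 49)/(z^2 + z - 20)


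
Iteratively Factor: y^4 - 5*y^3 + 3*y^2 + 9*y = (y + 1)*(y^3 - 6*y^2 + 9*y) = y*(y + 1)*(y^2 - 6*y + 9) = y*(y - 3)*(y + 1)*(y - 3)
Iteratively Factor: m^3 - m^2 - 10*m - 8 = (m + 2)*(m^2 - 3*m - 4) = (m + 1)*(m + 2)*(m - 4)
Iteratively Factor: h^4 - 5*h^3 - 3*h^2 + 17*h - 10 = (h - 5)*(h^3 - 3*h + 2) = (h - 5)*(h - 1)*(h^2 + h - 2) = (h - 5)*(h - 1)^2*(h + 2)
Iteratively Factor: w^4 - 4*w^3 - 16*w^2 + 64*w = (w - 4)*(w^3 - 16*w) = w*(w - 4)*(w^2 - 16) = w*(w - 4)^2*(w + 4)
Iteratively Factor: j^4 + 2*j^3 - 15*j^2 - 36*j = (j + 3)*(j^3 - j^2 - 12*j) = j*(j + 3)*(j^2 - j - 12) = j*(j - 4)*(j + 3)*(j + 3)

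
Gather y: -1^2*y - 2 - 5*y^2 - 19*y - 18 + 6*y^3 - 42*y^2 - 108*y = 6*y^3 - 47*y^2 - 128*y - 20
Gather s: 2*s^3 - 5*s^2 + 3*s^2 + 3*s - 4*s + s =2*s^3 - 2*s^2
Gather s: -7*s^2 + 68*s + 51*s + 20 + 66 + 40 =-7*s^2 + 119*s + 126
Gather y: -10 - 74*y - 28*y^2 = -28*y^2 - 74*y - 10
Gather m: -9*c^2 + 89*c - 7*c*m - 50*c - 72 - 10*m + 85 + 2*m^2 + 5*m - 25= -9*c^2 + 39*c + 2*m^2 + m*(-7*c - 5) - 12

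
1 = 1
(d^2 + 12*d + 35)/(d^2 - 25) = (d + 7)/(d - 5)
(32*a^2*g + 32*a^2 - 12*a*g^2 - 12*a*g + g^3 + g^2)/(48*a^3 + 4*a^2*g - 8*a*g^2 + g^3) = (8*a*g + 8*a - g^2 - g)/(12*a^2 + 4*a*g - g^2)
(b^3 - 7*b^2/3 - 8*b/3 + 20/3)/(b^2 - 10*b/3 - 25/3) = (b^2 - 4*b + 4)/(b - 5)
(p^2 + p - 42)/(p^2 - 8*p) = (p^2 + p - 42)/(p*(p - 8))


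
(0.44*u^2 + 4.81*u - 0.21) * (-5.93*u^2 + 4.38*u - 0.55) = -2.6092*u^4 - 26.5961*u^3 + 22.0711*u^2 - 3.5653*u + 0.1155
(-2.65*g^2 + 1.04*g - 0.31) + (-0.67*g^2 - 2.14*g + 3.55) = -3.32*g^2 - 1.1*g + 3.24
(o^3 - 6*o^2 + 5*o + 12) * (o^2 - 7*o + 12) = o^5 - 13*o^4 + 59*o^3 - 95*o^2 - 24*o + 144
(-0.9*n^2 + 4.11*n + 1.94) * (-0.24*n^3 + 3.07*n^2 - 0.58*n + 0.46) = 0.216*n^5 - 3.7494*n^4 + 12.6741*n^3 + 3.158*n^2 + 0.7654*n + 0.8924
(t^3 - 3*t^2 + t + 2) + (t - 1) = t^3 - 3*t^2 + 2*t + 1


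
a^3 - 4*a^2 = a^2*(a - 4)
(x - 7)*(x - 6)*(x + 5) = x^3 - 8*x^2 - 23*x + 210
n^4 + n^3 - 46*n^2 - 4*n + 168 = (n - 6)*(n - 2)*(n + 2)*(n + 7)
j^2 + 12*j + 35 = (j + 5)*(j + 7)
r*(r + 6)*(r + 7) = r^3 + 13*r^2 + 42*r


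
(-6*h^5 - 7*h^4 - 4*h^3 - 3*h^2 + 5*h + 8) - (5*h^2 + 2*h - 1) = -6*h^5 - 7*h^4 - 4*h^3 - 8*h^2 + 3*h + 9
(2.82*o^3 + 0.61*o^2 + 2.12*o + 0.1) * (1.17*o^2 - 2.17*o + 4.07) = 3.2994*o^5 - 5.4057*o^4 + 12.6341*o^3 - 2.0007*o^2 + 8.4114*o + 0.407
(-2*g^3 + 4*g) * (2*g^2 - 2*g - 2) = -4*g^5 + 4*g^4 + 12*g^3 - 8*g^2 - 8*g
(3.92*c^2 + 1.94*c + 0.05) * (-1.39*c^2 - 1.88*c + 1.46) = -5.4488*c^4 - 10.0662*c^3 + 2.0065*c^2 + 2.7384*c + 0.073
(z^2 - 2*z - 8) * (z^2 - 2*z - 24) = z^4 - 4*z^3 - 28*z^2 + 64*z + 192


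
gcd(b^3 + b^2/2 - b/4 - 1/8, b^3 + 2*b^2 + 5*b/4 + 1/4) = b^2 + b + 1/4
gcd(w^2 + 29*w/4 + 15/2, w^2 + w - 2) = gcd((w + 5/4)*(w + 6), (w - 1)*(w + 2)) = 1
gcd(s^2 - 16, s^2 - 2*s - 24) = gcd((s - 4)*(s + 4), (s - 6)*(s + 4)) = s + 4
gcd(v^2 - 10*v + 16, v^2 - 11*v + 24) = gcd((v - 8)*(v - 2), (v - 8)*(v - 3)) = v - 8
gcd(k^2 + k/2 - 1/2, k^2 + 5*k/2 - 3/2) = k - 1/2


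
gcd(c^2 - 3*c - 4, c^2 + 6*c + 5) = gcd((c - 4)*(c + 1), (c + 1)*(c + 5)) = c + 1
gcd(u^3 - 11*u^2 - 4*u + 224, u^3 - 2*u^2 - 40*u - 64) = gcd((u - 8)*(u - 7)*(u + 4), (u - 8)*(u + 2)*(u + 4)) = u^2 - 4*u - 32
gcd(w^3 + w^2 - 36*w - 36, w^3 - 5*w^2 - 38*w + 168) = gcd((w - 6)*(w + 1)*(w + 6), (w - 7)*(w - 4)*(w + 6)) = w + 6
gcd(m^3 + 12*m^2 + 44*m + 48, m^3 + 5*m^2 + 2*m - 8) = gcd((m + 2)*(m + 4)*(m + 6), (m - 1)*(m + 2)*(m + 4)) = m^2 + 6*m + 8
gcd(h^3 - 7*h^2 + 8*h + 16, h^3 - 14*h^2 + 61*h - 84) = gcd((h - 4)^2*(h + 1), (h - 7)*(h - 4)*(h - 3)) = h - 4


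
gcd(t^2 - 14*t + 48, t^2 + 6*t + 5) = 1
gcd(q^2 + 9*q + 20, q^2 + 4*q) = q + 4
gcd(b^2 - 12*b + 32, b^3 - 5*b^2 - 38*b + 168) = b - 4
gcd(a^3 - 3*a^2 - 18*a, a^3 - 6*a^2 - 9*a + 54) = a^2 - 3*a - 18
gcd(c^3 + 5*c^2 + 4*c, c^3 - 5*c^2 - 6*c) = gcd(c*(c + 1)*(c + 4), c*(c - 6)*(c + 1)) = c^2 + c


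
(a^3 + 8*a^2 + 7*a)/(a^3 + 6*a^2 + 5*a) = (a + 7)/(a + 5)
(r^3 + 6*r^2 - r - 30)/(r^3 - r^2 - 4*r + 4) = (r^2 + 8*r + 15)/(r^2 + r - 2)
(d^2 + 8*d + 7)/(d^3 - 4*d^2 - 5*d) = (d + 7)/(d*(d - 5))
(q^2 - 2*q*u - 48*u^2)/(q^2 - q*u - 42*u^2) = (q - 8*u)/(q - 7*u)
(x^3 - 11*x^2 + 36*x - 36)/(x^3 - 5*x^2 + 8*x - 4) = (x^2 - 9*x + 18)/(x^2 - 3*x + 2)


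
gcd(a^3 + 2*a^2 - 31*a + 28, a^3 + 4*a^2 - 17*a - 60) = a - 4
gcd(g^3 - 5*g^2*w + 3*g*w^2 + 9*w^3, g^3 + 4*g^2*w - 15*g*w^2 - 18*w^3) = -g^2 + 2*g*w + 3*w^2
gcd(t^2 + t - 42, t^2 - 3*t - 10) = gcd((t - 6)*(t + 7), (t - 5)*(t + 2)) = 1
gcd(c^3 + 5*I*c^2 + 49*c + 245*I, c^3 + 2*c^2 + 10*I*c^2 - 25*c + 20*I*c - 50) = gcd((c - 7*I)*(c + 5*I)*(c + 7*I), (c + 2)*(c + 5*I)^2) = c + 5*I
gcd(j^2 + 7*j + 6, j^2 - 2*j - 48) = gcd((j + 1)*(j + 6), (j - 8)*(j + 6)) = j + 6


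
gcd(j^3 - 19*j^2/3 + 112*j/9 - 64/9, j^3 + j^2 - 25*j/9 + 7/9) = j - 1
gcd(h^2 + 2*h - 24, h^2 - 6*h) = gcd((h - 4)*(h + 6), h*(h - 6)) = 1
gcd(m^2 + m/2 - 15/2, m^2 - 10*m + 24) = 1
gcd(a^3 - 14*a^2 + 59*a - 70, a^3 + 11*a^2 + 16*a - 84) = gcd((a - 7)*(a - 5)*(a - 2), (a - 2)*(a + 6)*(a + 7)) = a - 2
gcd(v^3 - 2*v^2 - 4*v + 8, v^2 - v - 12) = 1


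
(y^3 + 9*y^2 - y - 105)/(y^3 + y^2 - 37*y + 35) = (y^2 + 2*y - 15)/(y^2 - 6*y + 5)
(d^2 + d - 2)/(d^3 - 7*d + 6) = (d + 2)/(d^2 + d - 6)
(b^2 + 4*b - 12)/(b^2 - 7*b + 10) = (b + 6)/(b - 5)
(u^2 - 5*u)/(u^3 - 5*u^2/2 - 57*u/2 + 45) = 2*u*(u - 5)/(2*u^3 - 5*u^2 - 57*u + 90)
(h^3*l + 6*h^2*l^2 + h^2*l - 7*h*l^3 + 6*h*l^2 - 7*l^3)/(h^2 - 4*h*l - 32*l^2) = l*(-h^3 - 6*h^2*l - h^2 + 7*h*l^2 - 6*h*l + 7*l^2)/(-h^2 + 4*h*l + 32*l^2)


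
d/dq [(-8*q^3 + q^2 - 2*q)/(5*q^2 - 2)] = 2*(-20*q^4 + 29*q^2 - 2*q + 2)/(25*q^4 - 20*q^2 + 4)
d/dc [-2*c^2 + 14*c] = 14 - 4*c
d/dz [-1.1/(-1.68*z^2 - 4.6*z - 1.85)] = (-3.696*z - 5.06)/(1.68*z^2 + 4.6*z + 1.85)^2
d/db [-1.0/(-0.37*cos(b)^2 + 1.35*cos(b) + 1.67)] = (0.74*cos(b) - 1.35)*sin(b)/(-0.37*cos(b)^2 + 1.35*cos(b) + 1.67)^2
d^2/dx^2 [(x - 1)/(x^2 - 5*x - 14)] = 2*(3*(2 - x)*(-x^2 + 5*x + 14) - (x - 1)*(2*x - 5)^2)/(-x^2 + 5*x + 14)^3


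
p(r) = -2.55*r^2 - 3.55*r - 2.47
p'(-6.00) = 27.05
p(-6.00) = -72.97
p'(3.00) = -18.85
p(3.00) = -36.07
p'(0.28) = -4.98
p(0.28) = -3.66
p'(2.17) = -14.62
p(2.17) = -22.18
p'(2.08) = -14.16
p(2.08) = -20.89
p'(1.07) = -9.01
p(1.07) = -9.19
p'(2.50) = -16.30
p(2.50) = -27.28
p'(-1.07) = 1.91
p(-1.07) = -1.59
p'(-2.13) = 7.31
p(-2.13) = -6.48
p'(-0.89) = 0.99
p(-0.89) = -1.33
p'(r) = -5.1*r - 3.55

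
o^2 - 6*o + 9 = (o - 3)^2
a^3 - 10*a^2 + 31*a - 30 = (a - 5)*(a - 3)*(a - 2)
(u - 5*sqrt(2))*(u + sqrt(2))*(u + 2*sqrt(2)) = u^3 - 2*sqrt(2)*u^2 - 26*u - 20*sqrt(2)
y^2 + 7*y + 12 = (y + 3)*(y + 4)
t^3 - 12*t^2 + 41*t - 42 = (t - 7)*(t - 3)*(t - 2)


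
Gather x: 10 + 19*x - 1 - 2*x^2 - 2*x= -2*x^2 + 17*x + 9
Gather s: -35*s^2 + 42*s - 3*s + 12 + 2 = -35*s^2 + 39*s + 14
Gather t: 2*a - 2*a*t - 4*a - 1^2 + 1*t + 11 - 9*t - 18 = -2*a + t*(-2*a - 8) - 8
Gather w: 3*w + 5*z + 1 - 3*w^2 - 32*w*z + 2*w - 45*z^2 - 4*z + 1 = -3*w^2 + w*(5 - 32*z) - 45*z^2 + z + 2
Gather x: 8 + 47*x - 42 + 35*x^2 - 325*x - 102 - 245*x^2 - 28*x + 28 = -210*x^2 - 306*x - 108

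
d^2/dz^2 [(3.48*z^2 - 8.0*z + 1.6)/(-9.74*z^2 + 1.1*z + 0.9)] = (1443.31216*z^3 - 1093.76304*z^2 + 523.6224*z - 53.4008)/(924.010424*z^6 - 313.06308*z^5 - 220.78632*z^4 + 56.5246*z^3 + 20.4012*z^2 - 2.673*z - 0.729)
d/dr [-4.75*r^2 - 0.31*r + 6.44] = -9.5*r - 0.31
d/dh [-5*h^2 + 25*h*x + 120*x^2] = -10*h + 25*x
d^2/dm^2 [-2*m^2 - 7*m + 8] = -4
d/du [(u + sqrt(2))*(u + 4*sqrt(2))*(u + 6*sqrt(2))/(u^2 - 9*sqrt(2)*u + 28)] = (u^4 - 18*sqrt(2)*u^3 - 182*u^2 + 520*sqrt(2)*u + 2768)/(u^4 - 18*sqrt(2)*u^3 + 218*u^2 - 504*sqrt(2)*u + 784)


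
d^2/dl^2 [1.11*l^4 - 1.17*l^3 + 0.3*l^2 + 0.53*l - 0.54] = 13.32*l^2 - 7.02*l + 0.6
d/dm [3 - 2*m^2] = -4*m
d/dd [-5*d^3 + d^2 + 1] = d*(2 - 15*d)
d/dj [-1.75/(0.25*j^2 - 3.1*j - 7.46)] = (0.875*j - 5.425)/(-0.25*j^2 + 3.1*j + 7.46)^2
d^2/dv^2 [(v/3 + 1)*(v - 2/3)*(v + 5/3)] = 2*v + 8/3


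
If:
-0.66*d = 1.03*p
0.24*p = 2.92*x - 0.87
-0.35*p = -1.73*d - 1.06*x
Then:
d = -0.17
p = 0.11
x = 0.31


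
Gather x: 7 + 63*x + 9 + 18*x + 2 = 81*x + 18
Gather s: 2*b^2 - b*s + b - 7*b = 2*b^2 - b*s - 6*b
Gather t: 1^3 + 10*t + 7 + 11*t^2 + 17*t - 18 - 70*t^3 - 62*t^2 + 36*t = -70*t^3 - 51*t^2 + 63*t - 10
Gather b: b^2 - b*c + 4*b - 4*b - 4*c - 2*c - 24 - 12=b^2 - b*c - 6*c - 36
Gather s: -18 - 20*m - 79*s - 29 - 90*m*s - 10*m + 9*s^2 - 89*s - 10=-30*m + 9*s^2 + s*(-90*m - 168) - 57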